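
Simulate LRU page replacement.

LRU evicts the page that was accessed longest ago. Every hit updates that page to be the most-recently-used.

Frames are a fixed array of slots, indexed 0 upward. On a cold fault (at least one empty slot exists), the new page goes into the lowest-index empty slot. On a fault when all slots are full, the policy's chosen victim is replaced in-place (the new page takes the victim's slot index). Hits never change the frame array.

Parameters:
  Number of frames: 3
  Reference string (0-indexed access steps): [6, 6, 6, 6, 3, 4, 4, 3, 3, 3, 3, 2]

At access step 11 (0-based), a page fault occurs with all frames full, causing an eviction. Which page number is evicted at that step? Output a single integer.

Step 0: ref 6 -> FAULT, frames=[6,-,-]
Step 1: ref 6 -> HIT, frames=[6,-,-]
Step 2: ref 6 -> HIT, frames=[6,-,-]
Step 3: ref 6 -> HIT, frames=[6,-,-]
Step 4: ref 3 -> FAULT, frames=[6,3,-]
Step 5: ref 4 -> FAULT, frames=[6,3,4]
Step 6: ref 4 -> HIT, frames=[6,3,4]
Step 7: ref 3 -> HIT, frames=[6,3,4]
Step 8: ref 3 -> HIT, frames=[6,3,4]
Step 9: ref 3 -> HIT, frames=[6,3,4]
Step 10: ref 3 -> HIT, frames=[6,3,4]
Step 11: ref 2 -> FAULT, evict 6, frames=[2,3,4]
At step 11: evicted page 6

Answer: 6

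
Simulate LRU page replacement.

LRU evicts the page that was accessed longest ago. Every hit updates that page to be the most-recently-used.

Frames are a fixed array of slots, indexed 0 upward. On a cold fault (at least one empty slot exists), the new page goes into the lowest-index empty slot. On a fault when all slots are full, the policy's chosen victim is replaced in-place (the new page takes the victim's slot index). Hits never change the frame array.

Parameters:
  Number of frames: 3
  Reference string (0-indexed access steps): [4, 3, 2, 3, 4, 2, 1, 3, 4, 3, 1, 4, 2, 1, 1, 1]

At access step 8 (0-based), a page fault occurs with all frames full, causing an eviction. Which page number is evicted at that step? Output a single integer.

Step 0: ref 4 -> FAULT, frames=[4,-,-]
Step 1: ref 3 -> FAULT, frames=[4,3,-]
Step 2: ref 2 -> FAULT, frames=[4,3,2]
Step 3: ref 3 -> HIT, frames=[4,3,2]
Step 4: ref 4 -> HIT, frames=[4,3,2]
Step 5: ref 2 -> HIT, frames=[4,3,2]
Step 6: ref 1 -> FAULT, evict 3, frames=[4,1,2]
Step 7: ref 3 -> FAULT, evict 4, frames=[3,1,2]
Step 8: ref 4 -> FAULT, evict 2, frames=[3,1,4]
At step 8: evicted page 2

Answer: 2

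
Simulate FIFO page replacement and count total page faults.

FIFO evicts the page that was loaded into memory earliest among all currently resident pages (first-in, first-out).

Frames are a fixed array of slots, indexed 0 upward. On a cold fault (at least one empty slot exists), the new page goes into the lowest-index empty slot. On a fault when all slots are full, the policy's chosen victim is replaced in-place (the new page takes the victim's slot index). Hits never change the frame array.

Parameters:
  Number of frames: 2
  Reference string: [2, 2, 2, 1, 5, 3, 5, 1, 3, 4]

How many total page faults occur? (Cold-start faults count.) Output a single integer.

Step 0: ref 2 → FAULT, frames=[2,-]
Step 1: ref 2 → HIT, frames=[2,-]
Step 2: ref 2 → HIT, frames=[2,-]
Step 3: ref 1 → FAULT, frames=[2,1]
Step 4: ref 5 → FAULT (evict 2), frames=[5,1]
Step 5: ref 3 → FAULT (evict 1), frames=[5,3]
Step 6: ref 5 → HIT, frames=[5,3]
Step 7: ref 1 → FAULT (evict 5), frames=[1,3]
Step 8: ref 3 → HIT, frames=[1,3]
Step 9: ref 4 → FAULT (evict 3), frames=[1,4]
Total faults: 6

Answer: 6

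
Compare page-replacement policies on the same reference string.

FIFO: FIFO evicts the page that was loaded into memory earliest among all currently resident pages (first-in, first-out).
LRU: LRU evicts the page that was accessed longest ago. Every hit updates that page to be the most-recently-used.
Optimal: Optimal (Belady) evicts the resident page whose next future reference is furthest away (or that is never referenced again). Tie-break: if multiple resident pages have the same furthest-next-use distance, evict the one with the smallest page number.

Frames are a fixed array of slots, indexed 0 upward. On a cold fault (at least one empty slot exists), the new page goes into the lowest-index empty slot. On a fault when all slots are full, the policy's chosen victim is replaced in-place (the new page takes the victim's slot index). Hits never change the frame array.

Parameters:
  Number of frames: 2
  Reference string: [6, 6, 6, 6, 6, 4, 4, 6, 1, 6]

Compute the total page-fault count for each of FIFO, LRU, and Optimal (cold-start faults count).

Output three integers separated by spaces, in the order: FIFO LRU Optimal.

Answer: 4 3 3

Derivation:
--- FIFO ---
  step 0: ref 6 -> FAULT, frames=[6,-] (faults so far: 1)
  step 1: ref 6 -> HIT, frames=[6,-] (faults so far: 1)
  step 2: ref 6 -> HIT, frames=[6,-] (faults so far: 1)
  step 3: ref 6 -> HIT, frames=[6,-] (faults so far: 1)
  step 4: ref 6 -> HIT, frames=[6,-] (faults so far: 1)
  step 5: ref 4 -> FAULT, frames=[6,4] (faults so far: 2)
  step 6: ref 4 -> HIT, frames=[6,4] (faults so far: 2)
  step 7: ref 6 -> HIT, frames=[6,4] (faults so far: 2)
  step 8: ref 1 -> FAULT, evict 6, frames=[1,4] (faults so far: 3)
  step 9: ref 6 -> FAULT, evict 4, frames=[1,6] (faults so far: 4)
  FIFO total faults: 4
--- LRU ---
  step 0: ref 6 -> FAULT, frames=[6,-] (faults so far: 1)
  step 1: ref 6 -> HIT, frames=[6,-] (faults so far: 1)
  step 2: ref 6 -> HIT, frames=[6,-] (faults so far: 1)
  step 3: ref 6 -> HIT, frames=[6,-] (faults so far: 1)
  step 4: ref 6 -> HIT, frames=[6,-] (faults so far: 1)
  step 5: ref 4 -> FAULT, frames=[6,4] (faults so far: 2)
  step 6: ref 4 -> HIT, frames=[6,4] (faults so far: 2)
  step 7: ref 6 -> HIT, frames=[6,4] (faults so far: 2)
  step 8: ref 1 -> FAULT, evict 4, frames=[6,1] (faults so far: 3)
  step 9: ref 6 -> HIT, frames=[6,1] (faults so far: 3)
  LRU total faults: 3
--- Optimal ---
  step 0: ref 6 -> FAULT, frames=[6,-] (faults so far: 1)
  step 1: ref 6 -> HIT, frames=[6,-] (faults so far: 1)
  step 2: ref 6 -> HIT, frames=[6,-] (faults so far: 1)
  step 3: ref 6 -> HIT, frames=[6,-] (faults so far: 1)
  step 4: ref 6 -> HIT, frames=[6,-] (faults so far: 1)
  step 5: ref 4 -> FAULT, frames=[6,4] (faults so far: 2)
  step 6: ref 4 -> HIT, frames=[6,4] (faults so far: 2)
  step 7: ref 6 -> HIT, frames=[6,4] (faults so far: 2)
  step 8: ref 1 -> FAULT, evict 4, frames=[6,1] (faults so far: 3)
  step 9: ref 6 -> HIT, frames=[6,1] (faults so far: 3)
  Optimal total faults: 3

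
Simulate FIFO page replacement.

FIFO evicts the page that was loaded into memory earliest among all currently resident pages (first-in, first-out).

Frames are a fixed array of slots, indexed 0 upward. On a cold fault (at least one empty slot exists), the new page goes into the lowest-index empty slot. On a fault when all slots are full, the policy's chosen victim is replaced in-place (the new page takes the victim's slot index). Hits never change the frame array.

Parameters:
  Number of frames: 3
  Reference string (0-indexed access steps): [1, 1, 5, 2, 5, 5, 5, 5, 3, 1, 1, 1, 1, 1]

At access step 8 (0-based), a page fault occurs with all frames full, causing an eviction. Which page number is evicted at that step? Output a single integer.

Answer: 1

Derivation:
Step 0: ref 1 -> FAULT, frames=[1,-,-]
Step 1: ref 1 -> HIT, frames=[1,-,-]
Step 2: ref 5 -> FAULT, frames=[1,5,-]
Step 3: ref 2 -> FAULT, frames=[1,5,2]
Step 4: ref 5 -> HIT, frames=[1,5,2]
Step 5: ref 5 -> HIT, frames=[1,5,2]
Step 6: ref 5 -> HIT, frames=[1,5,2]
Step 7: ref 5 -> HIT, frames=[1,5,2]
Step 8: ref 3 -> FAULT, evict 1, frames=[3,5,2]
At step 8: evicted page 1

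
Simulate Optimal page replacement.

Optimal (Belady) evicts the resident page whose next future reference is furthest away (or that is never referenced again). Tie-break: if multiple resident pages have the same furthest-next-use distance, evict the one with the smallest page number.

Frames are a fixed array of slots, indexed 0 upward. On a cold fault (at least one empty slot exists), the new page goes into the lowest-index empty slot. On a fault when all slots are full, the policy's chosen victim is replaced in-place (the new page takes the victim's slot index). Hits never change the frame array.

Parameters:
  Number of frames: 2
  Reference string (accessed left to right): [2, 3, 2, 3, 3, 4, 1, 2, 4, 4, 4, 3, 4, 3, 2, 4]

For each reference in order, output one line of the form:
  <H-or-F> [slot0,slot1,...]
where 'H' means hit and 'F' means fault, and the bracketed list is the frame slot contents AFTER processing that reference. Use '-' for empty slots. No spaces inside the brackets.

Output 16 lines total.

F [2,-]
F [2,3]
H [2,3]
H [2,3]
H [2,3]
F [2,4]
F [2,1]
H [2,1]
F [2,4]
H [2,4]
H [2,4]
F [3,4]
H [3,4]
H [3,4]
F [2,4]
H [2,4]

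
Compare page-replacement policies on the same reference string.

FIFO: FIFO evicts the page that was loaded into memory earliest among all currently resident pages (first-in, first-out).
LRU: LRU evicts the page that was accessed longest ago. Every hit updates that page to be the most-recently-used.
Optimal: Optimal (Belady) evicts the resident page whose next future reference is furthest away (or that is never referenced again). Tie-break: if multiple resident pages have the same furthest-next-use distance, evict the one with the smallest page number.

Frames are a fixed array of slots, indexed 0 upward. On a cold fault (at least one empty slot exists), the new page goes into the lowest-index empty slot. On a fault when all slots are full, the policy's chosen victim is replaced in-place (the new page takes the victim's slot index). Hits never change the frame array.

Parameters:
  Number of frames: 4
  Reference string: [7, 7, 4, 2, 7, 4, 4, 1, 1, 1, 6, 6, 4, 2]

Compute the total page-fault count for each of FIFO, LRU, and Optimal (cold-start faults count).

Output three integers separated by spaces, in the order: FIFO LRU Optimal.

Answer: 5 6 5

Derivation:
--- FIFO ---
  step 0: ref 7 -> FAULT, frames=[7,-,-,-] (faults so far: 1)
  step 1: ref 7 -> HIT, frames=[7,-,-,-] (faults so far: 1)
  step 2: ref 4 -> FAULT, frames=[7,4,-,-] (faults so far: 2)
  step 3: ref 2 -> FAULT, frames=[7,4,2,-] (faults so far: 3)
  step 4: ref 7 -> HIT, frames=[7,4,2,-] (faults so far: 3)
  step 5: ref 4 -> HIT, frames=[7,4,2,-] (faults so far: 3)
  step 6: ref 4 -> HIT, frames=[7,4,2,-] (faults so far: 3)
  step 7: ref 1 -> FAULT, frames=[7,4,2,1] (faults so far: 4)
  step 8: ref 1 -> HIT, frames=[7,4,2,1] (faults so far: 4)
  step 9: ref 1 -> HIT, frames=[7,4,2,1] (faults so far: 4)
  step 10: ref 6 -> FAULT, evict 7, frames=[6,4,2,1] (faults so far: 5)
  step 11: ref 6 -> HIT, frames=[6,4,2,1] (faults so far: 5)
  step 12: ref 4 -> HIT, frames=[6,4,2,1] (faults so far: 5)
  step 13: ref 2 -> HIT, frames=[6,4,2,1] (faults so far: 5)
  FIFO total faults: 5
--- LRU ---
  step 0: ref 7 -> FAULT, frames=[7,-,-,-] (faults so far: 1)
  step 1: ref 7 -> HIT, frames=[7,-,-,-] (faults so far: 1)
  step 2: ref 4 -> FAULT, frames=[7,4,-,-] (faults so far: 2)
  step 3: ref 2 -> FAULT, frames=[7,4,2,-] (faults so far: 3)
  step 4: ref 7 -> HIT, frames=[7,4,2,-] (faults so far: 3)
  step 5: ref 4 -> HIT, frames=[7,4,2,-] (faults so far: 3)
  step 6: ref 4 -> HIT, frames=[7,4,2,-] (faults so far: 3)
  step 7: ref 1 -> FAULT, frames=[7,4,2,1] (faults so far: 4)
  step 8: ref 1 -> HIT, frames=[7,4,2,1] (faults so far: 4)
  step 9: ref 1 -> HIT, frames=[7,4,2,1] (faults so far: 4)
  step 10: ref 6 -> FAULT, evict 2, frames=[7,4,6,1] (faults so far: 5)
  step 11: ref 6 -> HIT, frames=[7,4,6,1] (faults so far: 5)
  step 12: ref 4 -> HIT, frames=[7,4,6,1] (faults so far: 5)
  step 13: ref 2 -> FAULT, evict 7, frames=[2,4,6,1] (faults so far: 6)
  LRU total faults: 6
--- Optimal ---
  step 0: ref 7 -> FAULT, frames=[7,-,-,-] (faults so far: 1)
  step 1: ref 7 -> HIT, frames=[7,-,-,-] (faults so far: 1)
  step 2: ref 4 -> FAULT, frames=[7,4,-,-] (faults so far: 2)
  step 3: ref 2 -> FAULT, frames=[7,4,2,-] (faults so far: 3)
  step 4: ref 7 -> HIT, frames=[7,4,2,-] (faults so far: 3)
  step 5: ref 4 -> HIT, frames=[7,4,2,-] (faults so far: 3)
  step 6: ref 4 -> HIT, frames=[7,4,2,-] (faults so far: 3)
  step 7: ref 1 -> FAULT, frames=[7,4,2,1] (faults so far: 4)
  step 8: ref 1 -> HIT, frames=[7,4,2,1] (faults so far: 4)
  step 9: ref 1 -> HIT, frames=[7,4,2,1] (faults so far: 4)
  step 10: ref 6 -> FAULT, evict 1, frames=[7,4,2,6] (faults so far: 5)
  step 11: ref 6 -> HIT, frames=[7,4,2,6] (faults so far: 5)
  step 12: ref 4 -> HIT, frames=[7,4,2,6] (faults so far: 5)
  step 13: ref 2 -> HIT, frames=[7,4,2,6] (faults so far: 5)
  Optimal total faults: 5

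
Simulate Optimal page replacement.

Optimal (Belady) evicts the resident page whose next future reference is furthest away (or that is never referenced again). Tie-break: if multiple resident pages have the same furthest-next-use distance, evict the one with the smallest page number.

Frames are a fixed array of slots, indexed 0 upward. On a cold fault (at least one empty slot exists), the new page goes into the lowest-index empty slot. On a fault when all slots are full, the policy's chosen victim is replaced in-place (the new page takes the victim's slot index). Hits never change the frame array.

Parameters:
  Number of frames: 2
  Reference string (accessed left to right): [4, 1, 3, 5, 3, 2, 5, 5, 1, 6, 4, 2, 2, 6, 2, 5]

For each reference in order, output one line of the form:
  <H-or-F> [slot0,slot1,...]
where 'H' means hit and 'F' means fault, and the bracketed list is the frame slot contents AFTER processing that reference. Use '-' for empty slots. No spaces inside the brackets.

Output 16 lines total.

F [4,-]
F [4,1]
F [3,1]
F [3,5]
H [3,5]
F [2,5]
H [2,5]
H [2,5]
F [2,1]
F [2,6]
F [2,4]
H [2,4]
H [2,4]
F [2,6]
H [2,6]
F [5,6]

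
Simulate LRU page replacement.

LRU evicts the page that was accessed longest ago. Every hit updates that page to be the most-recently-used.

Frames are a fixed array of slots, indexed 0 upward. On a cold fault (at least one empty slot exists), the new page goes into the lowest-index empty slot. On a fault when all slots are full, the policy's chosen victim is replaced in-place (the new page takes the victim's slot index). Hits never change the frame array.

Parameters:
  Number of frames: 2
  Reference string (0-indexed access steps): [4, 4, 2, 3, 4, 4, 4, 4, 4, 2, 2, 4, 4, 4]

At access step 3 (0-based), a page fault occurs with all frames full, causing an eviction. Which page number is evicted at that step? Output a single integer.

Step 0: ref 4 -> FAULT, frames=[4,-]
Step 1: ref 4 -> HIT, frames=[4,-]
Step 2: ref 2 -> FAULT, frames=[4,2]
Step 3: ref 3 -> FAULT, evict 4, frames=[3,2]
At step 3: evicted page 4

Answer: 4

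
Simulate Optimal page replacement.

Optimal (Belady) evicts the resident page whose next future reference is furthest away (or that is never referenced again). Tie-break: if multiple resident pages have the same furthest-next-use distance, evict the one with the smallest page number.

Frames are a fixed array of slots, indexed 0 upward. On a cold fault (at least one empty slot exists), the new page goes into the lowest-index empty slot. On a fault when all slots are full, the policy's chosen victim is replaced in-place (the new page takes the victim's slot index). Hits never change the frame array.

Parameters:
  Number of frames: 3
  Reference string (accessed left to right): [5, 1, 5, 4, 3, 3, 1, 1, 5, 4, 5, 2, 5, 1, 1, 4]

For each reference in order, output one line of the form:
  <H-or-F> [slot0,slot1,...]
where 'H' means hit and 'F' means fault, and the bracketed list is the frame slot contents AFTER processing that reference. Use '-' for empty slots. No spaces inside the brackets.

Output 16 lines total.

F [5,-,-]
F [5,1,-]
H [5,1,-]
F [5,1,4]
F [5,1,3]
H [5,1,3]
H [5,1,3]
H [5,1,3]
H [5,1,3]
F [5,1,4]
H [5,1,4]
F [5,1,2]
H [5,1,2]
H [5,1,2]
H [5,1,2]
F [5,4,2]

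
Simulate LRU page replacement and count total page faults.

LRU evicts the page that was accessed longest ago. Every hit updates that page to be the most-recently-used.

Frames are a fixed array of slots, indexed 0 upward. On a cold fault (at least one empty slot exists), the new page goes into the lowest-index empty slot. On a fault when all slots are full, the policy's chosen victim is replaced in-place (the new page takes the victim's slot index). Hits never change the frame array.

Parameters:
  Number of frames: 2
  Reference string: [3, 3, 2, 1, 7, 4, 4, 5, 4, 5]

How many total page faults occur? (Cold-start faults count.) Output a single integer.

Answer: 6

Derivation:
Step 0: ref 3 → FAULT, frames=[3,-]
Step 1: ref 3 → HIT, frames=[3,-]
Step 2: ref 2 → FAULT, frames=[3,2]
Step 3: ref 1 → FAULT (evict 3), frames=[1,2]
Step 4: ref 7 → FAULT (evict 2), frames=[1,7]
Step 5: ref 4 → FAULT (evict 1), frames=[4,7]
Step 6: ref 4 → HIT, frames=[4,7]
Step 7: ref 5 → FAULT (evict 7), frames=[4,5]
Step 8: ref 4 → HIT, frames=[4,5]
Step 9: ref 5 → HIT, frames=[4,5]
Total faults: 6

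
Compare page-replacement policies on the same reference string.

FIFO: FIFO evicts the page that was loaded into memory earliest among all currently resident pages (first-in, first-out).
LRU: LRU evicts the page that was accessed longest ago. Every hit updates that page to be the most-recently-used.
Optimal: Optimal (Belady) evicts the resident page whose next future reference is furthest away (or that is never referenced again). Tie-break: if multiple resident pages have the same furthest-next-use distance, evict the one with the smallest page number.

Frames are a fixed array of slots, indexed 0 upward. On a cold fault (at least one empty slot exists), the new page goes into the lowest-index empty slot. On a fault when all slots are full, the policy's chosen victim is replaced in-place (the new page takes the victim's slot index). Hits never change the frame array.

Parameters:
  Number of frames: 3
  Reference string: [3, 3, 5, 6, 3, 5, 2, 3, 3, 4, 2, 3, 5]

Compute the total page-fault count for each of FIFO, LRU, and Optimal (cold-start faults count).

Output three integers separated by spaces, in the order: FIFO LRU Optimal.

Answer: 7 6 6

Derivation:
--- FIFO ---
  step 0: ref 3 -> FAULT, frames=[3,-,-] (faults so far: 1)
  step 1: ref 3 -> HIT, frames=[3,-,-] (faults so far: 1)
  step 2: ref 5 -> FAULT, frames=[3,5,-] (faults so far: 2)
  step 3: ref 6 -> FAULT, frames=[3,5,6] (faults so far: 3)
  step 4: ref 3 -> HIT, frames=[3,5,6] (faults so far: 3)
  step 5: ref 5 -> HIT, frames=[3,5,6] (faults so far: 3)
  step 6: ref 2 -> FAULT, evict 3, frames=[2,5,6] (faults so far: 4)
  step 7: ref 3 -> FAULT, evict 5, frames=[2,3,6] (faults so far: 5)
  step 8: ref 3 -> HIT, frames=[2,3,6] (faults so far: 5)
  step 9: ref 4 -> FAULT, evict 6, frames=[2,3,4] (faults so far: 6)
  step 10: ref 2 -> HIT, frames=[2,3,4] (faults so far: 6)
  step 11: ref 3 -> HIT, frames=[2,3,4] (faults so far: 6)
  step 12: ref 5 -> FAULT, evict 2, frames=[5,3,4] (faults so far: 7)
  FIFO total faults: 7
--- LRU ---
  step 0: ref 3 -> FAULT, frames=[3,-,-] (faults so far: 1)
  step 1: ref 3 -> HIT, frames=[3,-,-] (faults so far: 1)
  step 2: ref 5 -> FAULT, frames=[3,5,-] (faults so far: 2)
  step 3: ref 6 -> FAULT, frames=[3,5,6] (faults so far: 3)
  step 4: ref 3 -> HIT, frames=[3,5,6] (faults so far: 3)
  step 5: ref 5 -> HIT, frames=[3,5,6] (faults so far: 3)
  step 6: ref 2 -> FAULT, evict 6, frames=[3,5,2] (faults so far: 4)
  step 7: ref 3 -> HIT, frames=[3,5,2] (faults so far: 4)
  step 8: ref 3 -> HIT, frames=[3,5,2] (faults so far: 4)
  step 9: ref 4 -> FAULT, evict 5, frames=[3,4,2] (faults so far: 5)
  step 10: ref 2 -> HIT, frames=[3,4,2] (faults so far: 5)
  step 11: ref 3 -> HIT, frames=[3,4,2] (faults so far: 5)
  step 12: ref 5 -> FAULT, evict 4, frames=[3,5,2] (faults so far: 6)
  LRU total faults: 6
--- Optimal ---
  step 0: ref 3 -> FAULT, frames=[3,-,-] (faults so far: 1)
  step 1: ref 3 -> HIT, frames=[3,-,-] (faults so far: 1)
  step 2: ref 5 -> FAULT, frames=[3,5,-] (faults so far: 2)
  step 3: ref 6 -> FAULT, frames=[3,5,6] (faults so far: 3)
  step 4: ref 3 -> HIT, frames=[3,5,6] (faults so far: 3)
  step 5: ref 5 -> HIT, frames=[3,5,6] (faults so far: 3)
  step 6: ref 2 -> FAULT, evict 6, frames=[3,5,2] (faults so far: 4)
  step 7: ref 3 -> HIT, frames=[3,5,2] (faults so far: 4)
  step 8: ref 3 -> HIT, frames=[3,5,2] (faults so far: 4)
  step 9: ref 4 -> FAULT, evict 5, frames=[3,4,2] (faults so far: 5)
  step 10: ref 2 -> HIT, frames=[3,4,2] (faults so far: 5)
  step 11: ref 3 -> HIT, frames=[3,4,2] (faults so far: 5)
  step 12: ref 5 -> FAULT, evict 2, frames=[3,4,5] (faults so far: 6)
  Optimal total faults: 6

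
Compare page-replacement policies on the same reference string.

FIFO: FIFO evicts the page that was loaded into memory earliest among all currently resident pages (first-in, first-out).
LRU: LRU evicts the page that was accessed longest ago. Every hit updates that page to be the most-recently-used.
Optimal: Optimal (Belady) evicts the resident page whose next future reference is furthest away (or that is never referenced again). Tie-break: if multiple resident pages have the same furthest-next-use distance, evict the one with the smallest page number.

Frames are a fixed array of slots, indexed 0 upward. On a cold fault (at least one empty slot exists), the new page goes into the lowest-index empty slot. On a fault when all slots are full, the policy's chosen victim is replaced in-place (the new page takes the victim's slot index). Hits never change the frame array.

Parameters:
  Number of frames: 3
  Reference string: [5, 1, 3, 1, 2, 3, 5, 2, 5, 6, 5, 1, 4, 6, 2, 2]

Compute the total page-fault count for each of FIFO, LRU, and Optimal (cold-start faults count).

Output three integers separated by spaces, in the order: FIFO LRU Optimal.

Answer: 9 10 7

Derivation:
--- FIFO ---
  step 0: ref 5 -> FAULT, frames=[5,-,-] (faults so far: 1)
  step 1: ref 1 -> FAULT, frames=[5,1,-] (faults so far: 2)
  step 2: ref 3 -> FAULT, frames=[5,1,3] (faults so far: 3)
  step 3: ref 1 -> HIT, frames=[5,1,3] (faults so far: 3)
  step 4: ref 2 -> FAULT, evict 5, frames=[2,1,3] (faults so far: 4)
  step 5: ref 3 -> HIT, frames=[2,1,3] (faults so far: 4)
  step 6: ref 5 -> FAULT, evict 1, frames=[2,5,3] (faults so far: 5)
  step 7: ref 2 -> HIT, frames=[2,5,3] (faults so far: 5)
  step 8: ref 5 -> HIT, frames=[2,5,3] (faults so far: 5)
  step 9: ref 6 -> FAULT, evict 3, frames=[2,5,6] (faults so far: 6)
  step 10: ref 5 -> HIT, frames=[2,5,6] (faults so far: 6)
  step 11: ref 1 -> FAULT, evict 2, frames=[1,5,6] (faults so far: 7)
  step 12: ref 4 -> FAULT, evict 5, frames=[1,4,6] (faults so far: 8)
  step 13: ref 6 -> HIT, frames=[1,4,6] (faults so far: 8)
  step 14: ref 2 -> FAULT, evict 6, frames=[1,4,2] (faults so far: 9)
  step 15: ref 2 -> HIT, frames=[1,4,2] (faults so far: 9)
  FIFO total faults: 9
--- LRU ---
  step 0: ref 5 -> FAULT, frames=[5,-,-] (faults so far: 1)
  step 1: ref 1 -> FAULT, frames=[5,1,-] (faults so far: 2)
  step 2: ref 3 -> FAULT, frames=[5,1,3] (faults so far: 3)
  step 3: ref 1 -> HIT, frames=[5,1,3] (faults so far: 3)
  step 4: ref 2 -> FAULT, evict 5, frames=[2,1,3] (faults so far: 4)
  step 5: ref 3 -> HIT, frames=[2,1,3] (faults so far: 4)
  step 6: ref 5 -> FAULT, evict 1, frames=[2,5,3] (faults so far: 5)
  step 7: ref 2 -> HIT, frames=[2,5,3] (faults so far: 5)
  step 8: ref 5 -> HIT, frames=[2,5,3] (faults so far: 5)
  step 9: ref 6 -> FAULT, evict 3, frames=[2,5,6] (faults so far: 6)
  step 10: ref 5 -> HIT, frames=[2,5,6] (faults so far: 6)
  step 11: ref 1 -> FAULT, evict 2, frames=[1,5,6] (faults so far: 7)
  step 12: ref 4 -> FAULT, evict 6, frames=[1,5,4] (faults so far: 8)
  step 13: ref 6 -> FAULT, evict 5, frames=[1,6,4] (faults so far: 9)
  step 14: ref 2 -> FAULT, evict 1, frames=[2,6,4] (faults so far: 10)
  step 15: ref 2 -> HIT, frames=[2,6,4] (faults so far: 10)
  LRU total faults: 10
--- Optimal ---
  step 0: ref 5 -> FAULT, frames=[5,-,-] (faults so far: 1)
  step 1: ref 1 -> FAULT, frames=[5,1,-] (faults so far: 2)
  step 2: ref 3 -> FAULT, frames=[5,1,3] (faults so far: 3)
  step 3: ref 1 -> HIT, frames=[5,1,3] (faults so far: 3)
  step 4: ref 2 -> FAULT, evict 1, frames=[5,2,3] (faults so far: 4)
  step 5: ref 3 -> HIT, frames=[5,2,3] (faults so far: 4)
  step 6: ref 5 -> HIT, frames=[5,2,3] (faults so far: 4)
  step 7: ref 2 -> HIT, frames=[5,2,3] (faults so far: 4)
  step 8: ref 5 -> HIT, frames=[5,2,3] (faults so far: 4)
  step 9: ref 6 -> FAULT, evict 3, frames=[5,2,6] (faults so far: 5)
  step 10: ref 5 -> HIT, frames=[5,2,6] (faults so far: 5)
  step 11: ref 1 -> FAULT, evict 5, frames=[1,2,6] (faults so far: 6)
  step 12: ref 4 -> FAULT, evict 1, frames=[4,2,6] (faults so far: 7)
  step 13: ref 6 -> HIT, frames=[4,2,6] (faults so far: 7)
  step 14: ref 2 -> HIT, frames=[4,2,6] (faults so far: 7)
  step 15: ref 2 -> HIT, frames=[4,2,6] (faults so far: 7)
  Optimal total faults: 7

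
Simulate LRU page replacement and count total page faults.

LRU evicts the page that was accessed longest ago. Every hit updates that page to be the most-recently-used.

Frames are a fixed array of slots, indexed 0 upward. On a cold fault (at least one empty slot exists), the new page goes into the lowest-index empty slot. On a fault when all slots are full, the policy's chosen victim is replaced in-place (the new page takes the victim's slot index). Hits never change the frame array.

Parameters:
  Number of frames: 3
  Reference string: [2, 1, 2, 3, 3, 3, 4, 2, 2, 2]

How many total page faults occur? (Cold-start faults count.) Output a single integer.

Step 0: ref 2 → FAULT, frames=[2,-,-]
Step 1: ref 1 → FAULT, frames=[2,1,-]
Step 2: ref 2 → HIT, frames=[2,1,-]
Step 3: ref 3 → FAULT, frames=[2,1,3]
Step 4: ref 3 → HIT, frames=[2,1,3]
Step 5: ref 3 → HIT, frames=[2,1,3]
Step 6: ref 4 → FAULT (evict 1), frames=[2,4,3]
Step 7: ref 2 → HIT, frames=[2,4,3]
Step 8: ref 2 → HIT, frames=[2,4,3]
Step 9: ref 2 → HIT, frames=[2,4,3]
Total faults: 4

Answer: 4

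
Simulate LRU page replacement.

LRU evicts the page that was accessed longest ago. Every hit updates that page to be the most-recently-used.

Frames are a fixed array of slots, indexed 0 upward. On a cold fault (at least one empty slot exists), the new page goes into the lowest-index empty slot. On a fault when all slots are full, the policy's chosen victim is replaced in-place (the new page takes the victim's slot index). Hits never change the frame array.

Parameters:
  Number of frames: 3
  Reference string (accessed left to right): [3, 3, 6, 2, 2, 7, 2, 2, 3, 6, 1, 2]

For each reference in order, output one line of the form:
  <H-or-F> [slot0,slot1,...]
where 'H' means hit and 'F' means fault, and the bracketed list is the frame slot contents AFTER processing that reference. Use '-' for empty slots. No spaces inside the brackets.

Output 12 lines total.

F [3,-,-]
H [3,-,-]
F [3,6,-]
F [3,6,2]
H [3,6,2]
F [7,6,2]
H [7,6,2]
H [7,6,2]
F [7,3,2]
F [6,3,2]
F [6,3,1]
F [6,2,1]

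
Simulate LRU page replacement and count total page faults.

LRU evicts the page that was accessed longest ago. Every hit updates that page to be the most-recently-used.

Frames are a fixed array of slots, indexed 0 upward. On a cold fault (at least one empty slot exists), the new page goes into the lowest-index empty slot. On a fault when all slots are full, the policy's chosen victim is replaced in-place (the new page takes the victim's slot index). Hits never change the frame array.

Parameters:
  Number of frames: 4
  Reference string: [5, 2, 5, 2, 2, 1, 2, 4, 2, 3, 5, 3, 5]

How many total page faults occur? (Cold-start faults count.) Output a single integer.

Answer: 6

Derivation:
Step 0: ref 5 → FAULT, frames=[5,-,-,-]
Step 1: ref 2 → FAULT, frames=[5,2,-,-]
Step 2: ref 5 → HIT, frames=[5,2,-,-]
Step 3: ref 2 → HIT, frames=[5,2,-,-]
Step 4: ref 2 → HIT, frames=[5,2,-,-]
Step 5: ref 1 → FAULT, frames=[5,2,1,-]
Step 6: ref 2 → HIT, frames=[5,2,1,-]
Step 7: ref 4 → FAULT, frames=[5,2,1,4]
Step 8: ref 2 → HIT, frames=[5,2,1,4]
Step 9: ref 3 → FAULT (evict 5), frames=[3,2,1,4]
Step 10: ref 5 → FAULT (evict 1), frames=[3,2,5,4]
Step 11: ref 3 → HIT, frames=[3,2,5,4]
Step 12: ref 5 → HIT, frames=[3,2,5,4]
Total faults: 6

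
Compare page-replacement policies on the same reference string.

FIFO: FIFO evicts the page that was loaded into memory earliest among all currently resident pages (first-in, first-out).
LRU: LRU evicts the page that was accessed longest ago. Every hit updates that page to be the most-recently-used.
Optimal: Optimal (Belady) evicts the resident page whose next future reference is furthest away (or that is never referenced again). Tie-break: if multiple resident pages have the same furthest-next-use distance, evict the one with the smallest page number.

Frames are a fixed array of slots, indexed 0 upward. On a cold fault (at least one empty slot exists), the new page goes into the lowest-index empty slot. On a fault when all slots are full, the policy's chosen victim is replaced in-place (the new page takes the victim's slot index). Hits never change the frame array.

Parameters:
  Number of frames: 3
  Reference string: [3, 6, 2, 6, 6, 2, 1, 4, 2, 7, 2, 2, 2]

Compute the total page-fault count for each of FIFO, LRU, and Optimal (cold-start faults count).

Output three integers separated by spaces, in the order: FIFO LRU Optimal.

--- FIFO ---
  step 0: ref 3 -> FAULT, frames=[3,-,-] (faults so far: 1)
  step 1: ref 6 -> FAULT, frames=[3,6,-] (faults so far: 2)
  step 2: ref 2 -> FAULT, frames=[3,6,2] (faults so far: 3)
  step 3: ref 6 -> HIT, frames=[3,6,2] (faults so far: 3)
  step 4: ref 6 -> HIT, frames=[3,6,2] (faults so far: 3)
  step 5: ref 2 -> HIT, frames=[3,6,2] (faults so far: 3)
  step 6: ref 1 -> FAULT, evict 3, frames=[1,6,2] (faults so far: 4)
  step 7: ref 4 -> FAULT, evict 6, frames=[1,4,2] (faults so far: 5)
  step 8: ref 2 -> HIT, frames=[1,4,2] (faults so far: 5)
  step 9: ref 7 -> FAULT, evict 2, frames=[1,4,7] (faults so far: 6)
  step 10: ref 2 -> FAULT, evict 1, frames=[2,4,7] (faults so far: 7)
  step 11: ref 2 -> HIT, frames=[2,4,7] (faults so far: 7)
  step 12: ref 2 -> HIT, frames=[2,4,7] (faults so far: 7)
  FIFO total faults: 7
--- LRU ---
  step 0: ref 3 -> FAULT, frames=[3,-,-] (faults so far: 1)
  step 1: ref 6 -> FAULT, frames=[3,6,-] (faults so far: 2)
  step 2: ref 2 -> FAULT, frames=[3,6,2] (faults so far: 3)
  step 3: ref 6 -> HIT, frames=[3,6,2] (faults so far: 3)
  step 4: ref 6 -> HIT, frames=[3,6,2] (faults so far: 3)
  step 5: ref 2 -> HIT, frames=[3,6,2] (faults so far: 3)
  step 6: ref 1 -> FAULT, evict 3, frames=[1,6,2] (faults so far: 4)
  step 7: ref 4 -> FAULT, evict 6, frames=[1,4,2] (faults so far: 5)
  step 8: ref 2 -> HIT, frames=[1,4,2] (faults so far: 5)
  step 9: ref 7 -> FAULT, evict 1, frames=[7,4,2] (faults so far: 6)
  step 10: ref 2 -> HIT, frames=[7,4,2] (faults so far: 6)
  step 11: ref 2 -> HIT, frames=[7,4,2] (faults so far: 6)
  step 12: ref 2 -> HIT, frames=[7,4,2] (faults so far: 6)
  LRU total faults: 6
--- Optimal ---
  step 0: ref 3 -> FAULT, frames=[3,-,-] (faults so far: 1)
  step 1: ref 6 -> FAULT, frames=[3,6,-] (faults so far: 2)
  step 2: ref 2 -> FAULT, frames=[3,6,2] (faults so far: 3)
  step 3: ref 6 -> HIT, frames=[3,6,2] (faults so far: 3)
  step 4: ref 6 -> HIT, frames=[3,6,2] (faults so far: 3)
  step 5: ref 2 -> HIT, frames=[3,6,2] (faults so far: 3)
  step 6: ref 1 -> FAULT, evict 3, frames=[1,6,2] (faults so far: 4)
  step 7: ref 4 -> FAULT, evict 1, frames=[4,6,2] (faults so far: 5)
  step 8: ref 2 -> HIT, frames=[4,6,2] (faults so far: 5)
  step 9: ref 7 -> FAULT, evict 4, frames=[7,6,2] (faults so far: 6)
  step 10: ref 2 -> HIT, frames=[7,6,2] (faults so far: 6)
  step 11: ref 2 -> HIT, frames=[7,6,2] (faults so far: 6)
  step 12: ref 2 -> HIT, frames=[7,6,2] (faults so far: 6)
  Optimal total faults: 6

Answer: 7 6 6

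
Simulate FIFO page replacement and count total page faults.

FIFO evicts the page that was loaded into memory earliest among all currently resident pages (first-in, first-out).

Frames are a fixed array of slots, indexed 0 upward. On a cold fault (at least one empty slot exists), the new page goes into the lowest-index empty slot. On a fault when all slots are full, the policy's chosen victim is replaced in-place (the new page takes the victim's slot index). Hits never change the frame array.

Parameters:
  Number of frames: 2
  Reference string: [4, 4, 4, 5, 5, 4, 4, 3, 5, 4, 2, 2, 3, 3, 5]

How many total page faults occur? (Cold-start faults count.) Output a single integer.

Step 0: ref 4 → FAULT, frames=[4,-]
Step 1: ref 4 → HIT, frames=[4,-]
Step 2: ref 4 → HIT, frames=[4,-]
Step 3: ref 5 → FAULT, frames=[4,5]
Step 4: ref 5 → HIT, frames=[4,5]
Step 5: ref 4 → HIT, frames=[4,5]
Step 6: ref 4 → HIT, frames=[4,5]
Step 7: ref 3 → FAULT (evict 4), frames=[3,5]
Step 8: ref 5 → HIT, frames=[3,5]
Step 9: ref 4 → FAULT (evict 5), frames=[3,4]
Step 10: ref 2 → FAULT (evict 3), frames=[2,4]
Step 11: ref 2 → HIT, frames=[2,4]
Step 12: ref 3 → FAULT (evict 4), frames=[2,3]
Step 13: ref 3 → HIT, frames=[2,3]
Step 14: ref 5 → FAULT (evict 2), frames=[5,3]
Total faults: 7

Answer: 7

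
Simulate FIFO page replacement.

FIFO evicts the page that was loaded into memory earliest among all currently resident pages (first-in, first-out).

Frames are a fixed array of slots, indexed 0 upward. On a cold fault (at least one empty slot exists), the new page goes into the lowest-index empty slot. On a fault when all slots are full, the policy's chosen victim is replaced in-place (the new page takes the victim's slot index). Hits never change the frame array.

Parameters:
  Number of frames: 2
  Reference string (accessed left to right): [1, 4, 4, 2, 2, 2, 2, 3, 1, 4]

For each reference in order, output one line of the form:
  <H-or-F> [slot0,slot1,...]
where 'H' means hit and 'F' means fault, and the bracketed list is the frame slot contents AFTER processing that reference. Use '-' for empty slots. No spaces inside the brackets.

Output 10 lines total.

F [1,-]
F [1,4]
H [1,4]
F [2,4]
H [2,4]
H [2,4]
H [2,4]
F [2,3]
F [1,3]
F [1,4]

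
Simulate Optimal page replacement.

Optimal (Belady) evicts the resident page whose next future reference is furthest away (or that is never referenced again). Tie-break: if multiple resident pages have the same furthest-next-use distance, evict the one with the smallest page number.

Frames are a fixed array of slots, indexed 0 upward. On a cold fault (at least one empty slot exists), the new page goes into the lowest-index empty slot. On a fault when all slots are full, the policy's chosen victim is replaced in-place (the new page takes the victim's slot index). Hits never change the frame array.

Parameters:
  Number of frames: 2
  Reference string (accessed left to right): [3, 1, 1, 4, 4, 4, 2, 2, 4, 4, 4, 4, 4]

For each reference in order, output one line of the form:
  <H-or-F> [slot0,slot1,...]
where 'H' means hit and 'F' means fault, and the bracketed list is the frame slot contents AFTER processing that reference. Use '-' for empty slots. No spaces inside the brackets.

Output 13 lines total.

F [3,-]
F [3,1]
H [3,1]
F [3,4]
H [3,4]
H [3,4]
F [2,4]
H [2,4]
H [2,4]
H [2,4]
H [2,4]
H [2,4]
H [2,4]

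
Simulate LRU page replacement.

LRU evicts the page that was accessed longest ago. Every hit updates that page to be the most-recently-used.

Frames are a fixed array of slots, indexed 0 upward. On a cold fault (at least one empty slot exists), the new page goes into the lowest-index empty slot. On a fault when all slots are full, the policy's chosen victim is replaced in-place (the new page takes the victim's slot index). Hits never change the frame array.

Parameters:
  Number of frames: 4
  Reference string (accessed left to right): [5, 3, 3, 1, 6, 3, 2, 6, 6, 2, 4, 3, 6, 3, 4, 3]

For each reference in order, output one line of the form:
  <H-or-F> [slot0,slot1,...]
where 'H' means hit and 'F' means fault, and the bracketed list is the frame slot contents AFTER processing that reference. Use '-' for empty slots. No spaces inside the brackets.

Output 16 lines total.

F [5,-,-,-]
F [5,3,-,-]
H [5,3,-,-]
F [5,3,1,-]
F [5,3,1,6]
H [5,3,1,6]
F [2,3,1,6]
H [2,3,1,6]
H [2,3,1,6]
H [2,3,1,6]
F [2,3,4,6]
H [2,3,4,6]
H [2,3,4,6]
H [2,3,4,6]
H [2,3,4,6]
H [2,3,4,6]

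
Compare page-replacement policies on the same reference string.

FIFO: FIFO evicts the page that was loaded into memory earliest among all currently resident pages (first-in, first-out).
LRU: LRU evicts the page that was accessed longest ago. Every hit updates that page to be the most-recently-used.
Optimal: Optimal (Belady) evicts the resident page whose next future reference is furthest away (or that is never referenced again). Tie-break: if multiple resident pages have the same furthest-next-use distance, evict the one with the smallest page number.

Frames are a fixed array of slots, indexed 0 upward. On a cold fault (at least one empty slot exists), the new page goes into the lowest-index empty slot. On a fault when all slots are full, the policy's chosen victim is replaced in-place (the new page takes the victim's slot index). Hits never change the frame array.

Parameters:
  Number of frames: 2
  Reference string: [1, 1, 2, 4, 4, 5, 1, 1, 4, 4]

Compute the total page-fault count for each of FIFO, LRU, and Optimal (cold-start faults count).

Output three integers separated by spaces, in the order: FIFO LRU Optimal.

Answer: 6 6 5

Derivation:
--- FIFO ---
  step 0: ref 1 -> FAULT, frames=[1,-] (faults so far: 1)
  step 1: ref 1 -> HIT, frames=[1,-] (faults so far: 1)
  step 2: ref 2 -> FAULT, frames=[1,2] (faults so far: 2)
  step 3: ref 4 -> FAULT, evict 1, frames=[4,2] (faults so far: 3)
  step 4: ref 4 -> HIT, frames=[4,2] (faults so far: 3)
  step 5: ref 5 -> FAULT, evict 2, frames=[4,5] (faults so far: 4)
  step 6: ref 1 -> FAULT, evict 4, frames=[1,5] (faults so far: 5)
  step 7: ref 1 -> HIT, frames=[1,5] (faults so far: 5)
  step 8: ref 4 -> FAULT, evict 5, frames=[1,4] (faults so far: 6)
  step 9: ref 4 -> HIT, frames=[1,4] (faults so far: 6)
  FIFO total faults: 6
--- LRU ---
  step 0: ref 1 -> FAULT, frames=[1,-] (faults so far: 1)
  step 1: ref 1 -> HIT, frames=[1,-] (faults so far: 1)
  step 2: ref 2 -> FAULT, frames=[1,2] (faults so far: 2)
  step 3: ref 4 -> FAULT, evict 1, frames=[4,2] (faults so far: 3)
  step 4: ref 4 -> HIT, frames=[4,2] (faults so far: 3)
  step 5: ref 5 -> FAULT, evict 2, frames=[4,5] (faults so far: 4)
  step 6: ref 1 -> FAULT, evict 4, frames=[1,5] (faults so far: 5)
  step 7: ref 1 -> HIT, frames=[1,5] (faults so far: 5)
  step 8: ref 4 -> FAULT, evict 5, frames=[1,4] (faults so far: 6)
  step 9: ref 4 -> HIT, frames=[1,4] (faults so far: 6)
  LRU total faults: 6
--- Optimal ---
  step 0: ref 1 -> FAULT, frames=[1,-] (faults so far: 1)
  step 1: ref 1 -> HIT, frames=[1,-] (faults so far: 1)
  step 2: ref 2 -> FAULT, frames=[1,2] (faults so far: 2)
  step 3: ref 4 -> FAULT, evict 2, frames=[1,4] (faults so far: 3)
  step 4: ref 4 -> HIT, frames=[1,4] (faults so far: 3)
  step 5: ref 5 -> FAULT, evict 4, frames=[1,5] (faults so far: 4)
  step 6: ref 1 -> HIT, frames=[1,5] (faults so far: 4)
  step 7: ref 1 -> HIT, frames=[1,5] (faults so far: 4)
  step 8: ref 4 -> FAULT, evict 1, frames=[4,5] (faults so far: 5)
  step 9: ref 4 -> HIT, frames=[4,5] (faults so far: 5)
  Optimal total faults: 5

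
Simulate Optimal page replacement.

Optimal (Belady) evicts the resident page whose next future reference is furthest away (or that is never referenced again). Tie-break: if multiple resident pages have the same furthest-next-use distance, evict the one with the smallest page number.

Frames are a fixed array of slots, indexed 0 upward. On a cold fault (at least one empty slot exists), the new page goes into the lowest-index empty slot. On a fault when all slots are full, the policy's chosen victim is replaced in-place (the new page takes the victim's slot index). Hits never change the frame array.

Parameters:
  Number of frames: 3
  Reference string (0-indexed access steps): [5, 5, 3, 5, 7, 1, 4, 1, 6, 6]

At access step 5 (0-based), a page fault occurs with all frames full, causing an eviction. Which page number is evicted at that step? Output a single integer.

Step 0: ref 5 -> FAULT, frames=[5,-,-]
Step 1: ref 5 -> HIT, frames=[5,-,-]
Step 2: ref 3 -> FAULT, frames=[5,3,-]
Step 3: ref 5 -> HIT, frames=[5,3,-]
Step 4: ref 7 -> FAULT, frames=[5,3,7]
Step 5: ref 1 -> FAULT, evict 3, frames=[5,1,7]
At step 5: evicted page 3

Answer: 3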